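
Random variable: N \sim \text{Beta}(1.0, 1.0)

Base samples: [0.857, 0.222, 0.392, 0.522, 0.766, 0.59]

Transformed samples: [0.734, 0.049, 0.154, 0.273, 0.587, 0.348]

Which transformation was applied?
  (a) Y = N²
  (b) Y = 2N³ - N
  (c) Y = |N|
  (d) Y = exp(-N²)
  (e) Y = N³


Checking option (a) Y = N²:
  N = 0.857 -> Y = 0.734 ✓
  N = 0.222 -> Y = 0.049 ✓
  N = 0.392 -> Y = 0.154 ✓
All samples match this transformation.

(a) N²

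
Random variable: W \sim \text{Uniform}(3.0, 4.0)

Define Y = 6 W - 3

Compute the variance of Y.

For Y = aW + b: Var(Y) = a² * Var(W)
Var(W) = (4 - 3)^2/12 = 0.083333333
Var(Y) = 6² * 0.083333333 = 36 * 0.083333333 = 3

3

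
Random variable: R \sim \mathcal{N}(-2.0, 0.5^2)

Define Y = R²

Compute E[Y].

Using E[X²] = Var(X) + (E[X])²:
E[R] = -2
Var(R) = 0.5^2 = 0.25
E[R²] = 0.25 + (-2)² = 0.25 + 4 = 4.25

4.25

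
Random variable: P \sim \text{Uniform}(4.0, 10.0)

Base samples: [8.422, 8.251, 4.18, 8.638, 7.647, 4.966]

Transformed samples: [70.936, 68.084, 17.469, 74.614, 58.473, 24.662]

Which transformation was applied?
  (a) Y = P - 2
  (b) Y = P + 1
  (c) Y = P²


Checking option (c) Y = P²:
  P = 8.422 -> Y = 70.936 ✓
  P = 8.251 -> Y = 68.084 ✓
  P = 4.18 -> Y = 17.469 ✓
All samples match this transformation.

(c) P²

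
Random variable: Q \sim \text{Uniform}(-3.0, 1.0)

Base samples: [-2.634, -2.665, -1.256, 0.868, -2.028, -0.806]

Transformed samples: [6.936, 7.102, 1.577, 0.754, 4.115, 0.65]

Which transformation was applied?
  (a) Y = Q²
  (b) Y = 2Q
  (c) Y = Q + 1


Checking option (a) Y = Q²:
  Q = -2.634 -> Y = 6.936 ✓
  Q = -2.665 -> Y = 7.102 ✓
  Q = -1.256 -> Y = 1.577 ✓
All samples match this transformation.

(a) Q²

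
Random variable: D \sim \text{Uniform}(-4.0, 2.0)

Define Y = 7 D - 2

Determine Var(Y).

For Y = aD + b: Var(Y) = a² * Var(D)
Var(D) = (2 + 4)^2/12 = 3
Var(Y) = 7² * 3 = 49 * 3 = 147

147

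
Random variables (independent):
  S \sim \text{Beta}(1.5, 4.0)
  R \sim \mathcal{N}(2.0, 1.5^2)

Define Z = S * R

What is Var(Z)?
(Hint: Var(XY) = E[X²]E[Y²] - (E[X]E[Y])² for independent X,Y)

Var(XY) = E[X²]E[Y²] - (E[X]E[Y])²
E[S] = 0.27272727, Var(S) = 0.03051494
E[R] = 2, Var(R) = 2.25
E[S²] = 0.03051494 + 0.27272727² = 0.1048951
E[R²] = 2.25 + 2² = 6.25
Var(Z) = 0.1048951*6.25 - (0.27272727*2)²
= 0.65559441 - 0.29752066 = 0.35807374

0.35807374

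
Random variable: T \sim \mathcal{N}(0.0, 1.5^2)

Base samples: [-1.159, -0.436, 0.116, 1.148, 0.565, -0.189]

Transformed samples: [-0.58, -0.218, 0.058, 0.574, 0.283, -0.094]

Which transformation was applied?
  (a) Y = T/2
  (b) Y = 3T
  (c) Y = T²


Checking option (a) Y = T/2:
  T = -1.159 -> Y = -0.58 ✓
  T = -0.436 -> Y = -0.218 ✓
  T = 0.116 -> Y = 0.058 ✓
All samples match this transformation.

(a) T/2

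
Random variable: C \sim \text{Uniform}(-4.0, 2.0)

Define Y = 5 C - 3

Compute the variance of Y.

For Y = aC + b: Var(Y) = a² * Var(C)
Var(C) = (2 + 4)^2/12 = 3
Var(Y) = 5² * 3 = 25 * 3 = 75

75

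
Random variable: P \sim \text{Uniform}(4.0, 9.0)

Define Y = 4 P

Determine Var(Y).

For Y = aP + b: Var(Y) = a² * Var(P)
Var(P) = (9 - 4)^2/12 = 2.0833333
Var(Y) = 4² * 2.0833333 = 16 * 2.0833333 = 33.333333

33.333333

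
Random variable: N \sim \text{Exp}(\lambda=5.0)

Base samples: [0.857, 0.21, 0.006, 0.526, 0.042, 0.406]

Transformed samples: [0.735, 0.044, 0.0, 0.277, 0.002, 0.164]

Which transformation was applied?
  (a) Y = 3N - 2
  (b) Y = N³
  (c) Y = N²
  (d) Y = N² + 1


Checking option (c) Y = N²:
  N = 0.857 -> Y = 0.735 ✓
  N = 0.21 -> Y = 0.044 ✓
  N = 0.006 -> Y = 0.0 ✓
All samples match this transformation.

(c) N²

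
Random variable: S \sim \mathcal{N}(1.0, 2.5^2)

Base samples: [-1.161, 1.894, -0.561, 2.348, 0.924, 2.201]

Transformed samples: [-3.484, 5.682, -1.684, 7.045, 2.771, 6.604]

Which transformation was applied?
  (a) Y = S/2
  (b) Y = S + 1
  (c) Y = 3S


Checking option (c) Y = 3S:
  S = -1.161 -> Y = -3.484 ✓
  S = 1.894 -> Y = 5.682 ✓
  S = -0.561 -> Y = -1.684 ✓
All samples match this transformation.

(c) 3S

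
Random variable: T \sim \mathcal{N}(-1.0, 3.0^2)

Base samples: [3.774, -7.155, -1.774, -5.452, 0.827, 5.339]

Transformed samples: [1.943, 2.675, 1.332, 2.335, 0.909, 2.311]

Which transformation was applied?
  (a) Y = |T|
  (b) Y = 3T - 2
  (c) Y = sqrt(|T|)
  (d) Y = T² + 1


Checking option (c) Y = sqrt(|T|):
  T = 3.774 -> Y = 1.943 ✓
  T = -7.155 -> Y = 2.675 ✓
  T = -1.774 -> Y = 1.332 ✓
All samples match this transformation.

(c) sqrt(|T|)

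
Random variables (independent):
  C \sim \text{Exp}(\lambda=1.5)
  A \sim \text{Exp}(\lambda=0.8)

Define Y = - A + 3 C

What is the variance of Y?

For independent RVs: Var(aX + bY) = a²Var(X) + b²Var(Y)
Var(C) = 0.44444444
Var(A) = 1.5625
Var(Y) = 3²*0.44444444 + (-1)²*1.5625
= 9*0.44444444 + 1*1.5625 = 5.5625

5.5625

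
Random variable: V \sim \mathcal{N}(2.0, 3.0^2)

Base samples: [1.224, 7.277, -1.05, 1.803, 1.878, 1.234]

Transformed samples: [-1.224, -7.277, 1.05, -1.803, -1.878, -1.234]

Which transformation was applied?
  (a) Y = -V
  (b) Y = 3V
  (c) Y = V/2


Checking option (a) Y = -V:
  V = 1.224 -> Y = -1.224 ✓
  V = 7.277 -> Y = -7.277 ✓
  V = -1.05 -> Y = 1.05 ✓
All samples match this transformation.

(a) -V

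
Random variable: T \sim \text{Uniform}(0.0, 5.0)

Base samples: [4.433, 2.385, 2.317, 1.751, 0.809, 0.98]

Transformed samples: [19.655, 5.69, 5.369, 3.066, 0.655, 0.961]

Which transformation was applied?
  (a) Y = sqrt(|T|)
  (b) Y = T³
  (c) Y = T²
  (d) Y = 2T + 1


Checking option (c) Y = T²:
  T = 4.433 -> Y = 19.655 ✓
  T = 2.385 -> Y = 5.69 ✓
  T = 2.317 -> Y = 5.369 ✓
All samples match this transformation.

(c) T²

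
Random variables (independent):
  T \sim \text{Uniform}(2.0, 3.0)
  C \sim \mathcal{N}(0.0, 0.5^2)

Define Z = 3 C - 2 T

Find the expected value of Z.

E[Z] = -2*E[T] + 3*E[C]
E[T] = 2.5
E[C] = 0
E[Z] = -2*2.5 + 3*0 = -5

-5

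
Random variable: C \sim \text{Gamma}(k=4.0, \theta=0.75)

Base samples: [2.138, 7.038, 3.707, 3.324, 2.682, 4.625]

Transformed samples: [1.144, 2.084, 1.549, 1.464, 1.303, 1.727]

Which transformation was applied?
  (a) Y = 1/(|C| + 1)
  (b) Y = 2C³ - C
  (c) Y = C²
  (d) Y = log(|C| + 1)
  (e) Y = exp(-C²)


Checking option (d) Y = log(|C| + 1):
  C = 2.138 -> Y = 1.144 ✓
  C = 7.038 -> Y = 2.084 ✓
  C = 3.707 -> Y = 1.549 ✓
All samples match this transformation.

(d) log(|C| + 1)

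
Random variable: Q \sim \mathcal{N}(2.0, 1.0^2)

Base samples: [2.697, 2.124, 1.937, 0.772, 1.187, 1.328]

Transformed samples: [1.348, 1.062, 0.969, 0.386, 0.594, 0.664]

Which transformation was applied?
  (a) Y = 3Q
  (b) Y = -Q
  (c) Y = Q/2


Checking option (c) Y = Q/2:
  Q = 2.697 -> Y = 1.348 ✓
  Q = 2.124 -> Y = 1.062 ✓
  Q = 1.937 -> Y = 0.969 ✓
All samples match this transformation.

(c) Q/2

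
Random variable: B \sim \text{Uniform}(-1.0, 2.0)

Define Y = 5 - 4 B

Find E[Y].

For Y = -4B + 5:
E[Y] = -4 * E[B] + 5
E[B] = (-1 + 2)/2 = 0.5
E[Y] = -4 * 0.5 + 5 = 3

3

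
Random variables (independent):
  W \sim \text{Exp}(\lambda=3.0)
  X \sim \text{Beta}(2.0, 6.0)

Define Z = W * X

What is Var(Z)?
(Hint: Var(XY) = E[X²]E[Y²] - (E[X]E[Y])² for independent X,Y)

Var(XY) = E[X²]E[Y²] - (E[X]E[Y])²
E[W] = 0.33333333, Var(W) = 0.11111111
E[X] = 0.25, Var(X) = 0.020833333
E[W²] = 0.11111111 + 0.33333333² = 0.22222222
E[X²] = 0.020833333 + 0.25² = 0.083333333
Var(Z) = 0.22222222*0.083333333 - (0.33333333*0.25)²
= 0.018518519 - 0.0069444444 = 0.011574074

0.011574074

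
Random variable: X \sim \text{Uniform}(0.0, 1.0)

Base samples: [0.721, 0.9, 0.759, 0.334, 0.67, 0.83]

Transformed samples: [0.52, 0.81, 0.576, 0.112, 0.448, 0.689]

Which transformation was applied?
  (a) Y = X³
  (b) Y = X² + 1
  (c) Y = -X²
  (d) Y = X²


Checking option (d) Y = X²:
  X = 0.721 -> Y = 0.52 ✓
  X = 0.9 -> Y = 0.81 ✓
  X = 0.759 -> Y = 0.576 ✓
All samples match this transformation.

(d) X²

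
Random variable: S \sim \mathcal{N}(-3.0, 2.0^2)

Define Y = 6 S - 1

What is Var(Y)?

For Y = aS + b: Var(Y) = a² * Var(S)
Var(S) = 2.0^2 = 4
Var(Y) = 6² * 4 = 36 * 4 = 144

144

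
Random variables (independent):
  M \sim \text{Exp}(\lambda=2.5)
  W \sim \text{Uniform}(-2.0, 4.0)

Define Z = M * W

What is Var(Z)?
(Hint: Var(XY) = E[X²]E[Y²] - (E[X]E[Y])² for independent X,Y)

Var(XY) = E[X²]E[Y²] - (E[X]E[Y])²
E[M] = 0.4, Var(M) = 0.16
E[W] = 1, Var(W) = 3
E[M²] = 0.16 + 0.4² = 0.32
E[W²] = 3 + 1² = 4
Var(Z) = 0.32*4 - (0.4*1)²
= 1.28 - 0.16 = 1.12

1.12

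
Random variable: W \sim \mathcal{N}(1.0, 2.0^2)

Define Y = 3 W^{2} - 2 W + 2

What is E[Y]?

E[Y] = 3*E[W²] - 2*E[W] + 2
E[W] = 1
E[W²] = Var(W) + (E[W])² = 4 + 1 = 5
E[Y] = 3*5 - 2*1 + 2 = 15

15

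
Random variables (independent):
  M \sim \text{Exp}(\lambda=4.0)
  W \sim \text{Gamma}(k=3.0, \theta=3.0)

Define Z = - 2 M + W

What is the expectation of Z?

E[Z] = -2*E[M] + 1*E[W]
E[M] = 0.25
E[W] = 9
E[Z] = -2*0.25 + 1*9 = 8.5

8.5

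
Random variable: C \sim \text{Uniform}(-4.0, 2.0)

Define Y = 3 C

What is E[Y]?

For Y = 3C:
E[Y] = 3 * E[C]
E[C] = (-4 + 2)/2 = -1
E[Y] = 3 * (-1) = -3

-3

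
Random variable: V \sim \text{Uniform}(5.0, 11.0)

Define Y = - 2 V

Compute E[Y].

For Y = -2V:
E[Y] = -2 * E[V]
E[V] = (5 + 11)/2 = 8
E[Y] = -2 * 8 = -16

-16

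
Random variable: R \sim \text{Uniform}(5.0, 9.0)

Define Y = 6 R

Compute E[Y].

For Y = 6R:
E[Y] = 6 * E[R]
E[R] = (5 + 9)/2 = 7
E[Y] = 6 * 7 = 42

42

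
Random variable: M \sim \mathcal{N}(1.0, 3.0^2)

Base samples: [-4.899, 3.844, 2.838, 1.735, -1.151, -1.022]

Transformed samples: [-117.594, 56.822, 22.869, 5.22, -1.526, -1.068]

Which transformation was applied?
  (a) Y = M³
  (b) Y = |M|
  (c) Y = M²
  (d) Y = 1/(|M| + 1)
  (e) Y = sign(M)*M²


Checking option (a) Y = M³:
  M = -4.899 -> Y = -117.594 ✓
  M = 3.844 -> Y = 56.822 ✓
  M = 2.838 -> Y = 22.869 ✓
All samples match this transformation.

(a) M³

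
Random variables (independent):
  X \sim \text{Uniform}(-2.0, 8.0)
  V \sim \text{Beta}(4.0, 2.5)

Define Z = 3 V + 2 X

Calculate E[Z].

E[Z] = 2*E[X] + 3*E[V]
E[X] = 3
E[V] = 0.61538462
E[Z] = 2*3 + 3*0.61538462 = 7.8461538

7.8461538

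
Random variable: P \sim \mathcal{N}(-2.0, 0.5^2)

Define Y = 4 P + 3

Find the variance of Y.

For Y = aP + b: Var(Y) = a² * Var(P)
Var(P) = 0.5^2 = 0.25
Var(Y) = 4² * 0.25 = 16 * 0.25 = 4

4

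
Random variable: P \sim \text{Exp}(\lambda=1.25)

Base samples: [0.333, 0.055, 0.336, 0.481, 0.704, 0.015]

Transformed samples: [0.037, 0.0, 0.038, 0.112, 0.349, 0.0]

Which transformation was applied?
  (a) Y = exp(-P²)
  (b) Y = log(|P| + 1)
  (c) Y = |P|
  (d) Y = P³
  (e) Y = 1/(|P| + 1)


Checking option (d) Y = P³:
  P = 0.333 -> Y = 0.037 ✓
  P = 0.055 -> Y = 0.0 ✓
  P = 0.336 -> Y = 0.038 ✓
All samples match this transformation.

(d) P³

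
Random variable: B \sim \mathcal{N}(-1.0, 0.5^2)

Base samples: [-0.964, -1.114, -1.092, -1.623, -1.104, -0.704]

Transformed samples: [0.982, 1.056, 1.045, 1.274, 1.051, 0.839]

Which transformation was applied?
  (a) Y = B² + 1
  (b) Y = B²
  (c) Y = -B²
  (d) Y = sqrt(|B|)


Checking option (d) Y = sqrt(|B|):
  B = -0.964 -> Y = 0.982 ✓
  B = -1.114 -> Y = 1.056 ✓
  B = -1.092 -> Y = 1.045 ✓
All samples match this transformation.

(d) sqrt(|B|)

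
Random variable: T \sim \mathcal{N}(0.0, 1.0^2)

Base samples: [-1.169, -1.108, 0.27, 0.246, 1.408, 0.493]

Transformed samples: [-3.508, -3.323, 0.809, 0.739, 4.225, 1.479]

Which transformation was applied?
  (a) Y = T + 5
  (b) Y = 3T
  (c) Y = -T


Checking option (b) Y = 3T:
  T = -1.169 -> Y = -3.508 ✓
  T = -1.108 -> Y = -3.323 ✓
  T = 0.27 -> Y = 0.809 ✓
All samples match this transformation.

(b) 3T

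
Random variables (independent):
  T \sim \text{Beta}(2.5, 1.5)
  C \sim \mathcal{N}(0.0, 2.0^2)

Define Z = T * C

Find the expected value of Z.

For independent RVs: E[XY] = E[X]*E[Y]
E[T] = 0.625
E[C] = 0
E[Z] = 0.625 * 0 = 0

0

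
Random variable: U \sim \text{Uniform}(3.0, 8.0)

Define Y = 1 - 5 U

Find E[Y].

For Y = -5U + 1:
E[Y] = -5 * E[U] + 1
E[U] = (3 + 8)/2 = 5.5
E[Y] = -5 * 5.5 + 1 = -26.5

-26.5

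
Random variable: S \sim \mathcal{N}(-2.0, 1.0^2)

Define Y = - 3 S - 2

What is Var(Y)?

For Y = aS + b: Var(Y) = a² * Var(S)
Var(S) = 1.0^2 = 1
Var(Y) = (-3)² * 1 = 9 * 1 = 9

9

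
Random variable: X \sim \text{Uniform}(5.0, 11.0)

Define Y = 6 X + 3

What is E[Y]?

For Y = 6X + 3:
E[Y] = 6 * E[X] + 3
E[X] = (5 + 11)/2 = 8
E[Y] = 6 * 8 + 3 = 51

51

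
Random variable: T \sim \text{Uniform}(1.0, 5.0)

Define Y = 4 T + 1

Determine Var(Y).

For Y = aT + b: Var(Y) = a² * Var(T)
Var(T) = (5 - 1)^2/12 = 1.3333333
Var(Y) = 4² * 1.3333333 = 16 * 1.3333333 = 21.333333

21.333333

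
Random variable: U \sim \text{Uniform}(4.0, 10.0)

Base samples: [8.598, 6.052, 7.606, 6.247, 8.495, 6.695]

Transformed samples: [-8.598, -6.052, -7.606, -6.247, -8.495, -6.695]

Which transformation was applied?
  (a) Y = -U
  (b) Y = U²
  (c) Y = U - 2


Checking option (a) Y = -U:
  U = 8.598 -> Y = -8.598 ✓
  U = 6.052 -> Y = -6.052 ✓
  U = 7.606 -> Y = -7.606 ✓
All samples match this transformation.

(a) -U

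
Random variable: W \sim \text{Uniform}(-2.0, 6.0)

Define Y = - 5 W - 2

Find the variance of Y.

For Y = aW + b: Var(Y) = a² * Var(W)
Var(W) = (6 + 2)^2/12 = 5.3333333
Var(Y) = (-5)² * 5.3333333 = 25 * 5.3333333 = 133.33333

133.33333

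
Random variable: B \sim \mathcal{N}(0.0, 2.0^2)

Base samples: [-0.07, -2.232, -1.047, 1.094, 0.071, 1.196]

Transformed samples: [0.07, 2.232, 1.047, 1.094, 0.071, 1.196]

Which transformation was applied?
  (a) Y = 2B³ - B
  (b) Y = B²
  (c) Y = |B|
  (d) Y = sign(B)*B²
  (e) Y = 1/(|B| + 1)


Checking option (c) Y = |B|:
  B = -0.07 -> Y = 0.07 ✓
  B = -2.232 -> Y = 2.232 ✓
  B = -1.047 -> Y = 1.047 ✓
All samples match this transformation.

(c) |B|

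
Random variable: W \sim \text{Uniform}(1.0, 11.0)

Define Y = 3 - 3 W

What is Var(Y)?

For Y = aW + b: Var(Y) = a² * Var(W)
Var(W) = (11 - 1)^2/12 = 8.3333333
Var(Y) = (-3)² * 8.3333333 = 9 * 8.3333333 = 75

75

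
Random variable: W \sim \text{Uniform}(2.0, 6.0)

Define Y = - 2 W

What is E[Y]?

For Y = -2W:
E[Y] = -2 * E[W]
E[W] = (2 + 6)/2 = 4
E[Y] = -2 * 4 = -8

-8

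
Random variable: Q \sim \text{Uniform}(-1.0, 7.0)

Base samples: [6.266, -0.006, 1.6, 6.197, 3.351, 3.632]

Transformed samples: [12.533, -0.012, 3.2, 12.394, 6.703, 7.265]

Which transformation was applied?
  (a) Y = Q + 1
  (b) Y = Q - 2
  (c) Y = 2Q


Checking option (c) Y = 2Q:
  Q = 6.266 -> Y = 12.533 ✓
  Q = -0.006 -> Y = -0.012 ✓
  Q = 1.6 -> Y = 3.2 ✓
All samples match this transformation.

(c) 2Q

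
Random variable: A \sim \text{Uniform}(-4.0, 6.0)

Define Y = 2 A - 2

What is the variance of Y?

For Y = aA + b: Var(Y) = a² * Var(A)
Var(A) = (6 + 4)^2/12 = 8.3333333
Var(Y) = 2² * 8.3333333 = 4 * 8.3333333 = 33.333333

33.333333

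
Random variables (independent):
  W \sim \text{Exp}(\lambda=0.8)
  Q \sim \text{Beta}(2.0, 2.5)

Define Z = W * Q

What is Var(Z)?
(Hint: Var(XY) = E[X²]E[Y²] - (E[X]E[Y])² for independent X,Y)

Var(XY) = E[X²]E[Y²] - (E[X]E[Y])²
E[W] = 1.25, Var(W) = 1.5625
E[Q] = 0.44444444, Var(Q) = 0.044893378
E[W²] = 1.5625 + 1.25² = 3.125
E[Q²] = 0.044893378 + 0.44444444² = 0.24242424
Var(Z) = 3.125*0.24242424 - (1.25*0.44444444)²
= 0.75757576 - 0.30864198 = 0.44893378

0.44893378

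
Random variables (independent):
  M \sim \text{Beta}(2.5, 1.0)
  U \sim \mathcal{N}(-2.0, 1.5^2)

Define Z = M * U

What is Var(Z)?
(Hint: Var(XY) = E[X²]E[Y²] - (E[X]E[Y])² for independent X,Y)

Var(XY) = E[X²]E[Y²] - (E[X]E[Y])²
E[M] = 0.71428571, Var(M) = 0.045351474
E[U] = -2, Var(U) = 2.25
E[M²] = 0.045351474 + 0.71428571² = 0.55555556
E[U²] = 2.25 + (-2)² = 6.25
Var(Z) = 0.55555556*6.25 - (0.71428571*(-2))²
= 3.4722222 - 2.0408163 = 1.4314059

1.4314059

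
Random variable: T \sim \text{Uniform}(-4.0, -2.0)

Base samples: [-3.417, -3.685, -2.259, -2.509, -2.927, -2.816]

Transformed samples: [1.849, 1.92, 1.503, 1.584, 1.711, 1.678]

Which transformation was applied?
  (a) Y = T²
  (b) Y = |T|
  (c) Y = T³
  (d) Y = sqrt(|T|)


Checking option (d) Y = sqrt(|T|):
  T = -3.417 -> Y = 1.849 ✓
  T = -3.685 -> Y = 1.92 ✓
  T = -2.259 -> Y = 1.503 ✓
All samples match this transformation.

(d) sqrt(|T|)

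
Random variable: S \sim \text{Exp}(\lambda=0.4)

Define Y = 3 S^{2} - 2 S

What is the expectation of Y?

E[Y] = 3*E[S²] - 2*E[S]
E[S] = 2.5
E[S²] = Var(S) + (E[S])² = 6.25 + 6.25 = 12.5
E[Y] = 3*12.5 - 2*2.5 = 32.5

32.5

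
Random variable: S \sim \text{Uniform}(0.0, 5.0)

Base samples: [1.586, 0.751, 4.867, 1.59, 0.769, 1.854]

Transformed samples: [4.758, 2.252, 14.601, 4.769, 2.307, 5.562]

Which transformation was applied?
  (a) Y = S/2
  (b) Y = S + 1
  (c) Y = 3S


Checking option (c) Y = 3S:
  S = 1.586 -> Y = 4.758 ✓
  S = 0.751 -> Y = 2.252 ✓
  S = 4.867 -> Y = 14.601 ✓
All samples match this transformation.

(c) 3S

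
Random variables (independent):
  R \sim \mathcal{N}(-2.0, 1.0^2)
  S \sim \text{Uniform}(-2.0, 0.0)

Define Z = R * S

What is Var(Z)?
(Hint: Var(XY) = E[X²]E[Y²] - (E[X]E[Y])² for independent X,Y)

Var(XY) = E[X²]E[Y²] - (E[X]E[Y])²
E[R] = -2, Var(R) = 1
E[S] = -1, Var(S) = 0.33333333
E[R²] = 1 + (-2)² = 5
E[S²] = 0.33333333 + (-1)² = 1.3333333
Var(Z) = 5*1.3333333 - (-2*(-1))²
= 6.6666667 - 4 = 2.6666667

2.6666667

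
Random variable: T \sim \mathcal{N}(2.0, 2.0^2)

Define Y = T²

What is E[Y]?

Using E[X²] = Var(X) + (E[X])²:
E[T] = 2
Var(T) = 2.0^2 = 4
E[T²] = 4 + 2² = 4 + 4 = 8

8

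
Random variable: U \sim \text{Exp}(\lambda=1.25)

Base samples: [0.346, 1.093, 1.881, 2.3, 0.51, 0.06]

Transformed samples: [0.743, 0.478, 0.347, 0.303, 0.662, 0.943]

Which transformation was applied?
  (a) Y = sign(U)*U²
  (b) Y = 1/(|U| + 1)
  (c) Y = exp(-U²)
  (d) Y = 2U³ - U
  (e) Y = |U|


Checking option (b) Y = 1/(|U| + 1):
  U = 0.346 -> Y = 0.743 ✓
  U = 1.093 -> Y = 0.478 ✓
  U = 1.881 -> Y = 0.347 ✓
All samples match this transformation.

(b) 1/(|U| + 1)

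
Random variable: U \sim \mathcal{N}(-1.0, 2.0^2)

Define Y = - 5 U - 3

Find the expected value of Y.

For Y = -5U - 3:
E[Y] = -5 * E[U] - 3
E[U] = -1.0 = -1
E[Y] = -5 * (-1) - 3 = 2

2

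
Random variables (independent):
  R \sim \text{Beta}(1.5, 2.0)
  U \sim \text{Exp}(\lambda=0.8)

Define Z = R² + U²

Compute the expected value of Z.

E[Z] = E[R²] + E[U²]
E[R²] = Var(R) + E[R]² = 0.054421769 + 0.18367347 = 0.23809524
E[U²] = Var(U) + E[U]² = 1.5625 + 1.5625 = 3.125
E[Z] = 0.23809524 + 3.125 = 3.3630952

3.3630952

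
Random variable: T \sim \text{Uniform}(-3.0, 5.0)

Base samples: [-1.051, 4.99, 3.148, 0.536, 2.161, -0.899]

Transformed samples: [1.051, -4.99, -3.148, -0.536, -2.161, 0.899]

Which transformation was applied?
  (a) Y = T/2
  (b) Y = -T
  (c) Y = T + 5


Checking option (b) Y = -T:
  T = -1.051 -> Y = 1.051 ✓
  T = 4.99 -> Y = -4.99 ✓
  T = 3.148 -> Y = -3.148 ✓
All samples match this transformation.

(b) -T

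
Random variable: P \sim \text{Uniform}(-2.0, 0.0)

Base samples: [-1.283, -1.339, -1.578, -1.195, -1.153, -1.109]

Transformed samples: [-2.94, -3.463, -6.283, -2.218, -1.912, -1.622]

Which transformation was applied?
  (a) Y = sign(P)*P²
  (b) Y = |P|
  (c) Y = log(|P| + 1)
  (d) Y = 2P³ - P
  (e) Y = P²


Checking option (d) Y = 2P³ - P:
  P = -1.283 -> Y = -2.94 ✓
  P = -1.339 -> Y = -3.463 ✓
  P = -1.578 -> Y = -6.283 ✓
All samples match this transformation.

(d) 2P³ - P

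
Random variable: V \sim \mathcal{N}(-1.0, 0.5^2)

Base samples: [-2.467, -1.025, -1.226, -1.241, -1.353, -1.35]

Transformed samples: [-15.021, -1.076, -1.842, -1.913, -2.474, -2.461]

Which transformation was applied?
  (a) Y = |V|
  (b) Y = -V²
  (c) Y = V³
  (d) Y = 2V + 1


Checking option (c) Y = V³:
  V = -2.467 -> Y = -15.021 ✓
  V = -1.025 -> Y = -1.076 ✓
  V = -1.226 -> Y = -1.842 ✓
All samples match this transformation.

(c) V³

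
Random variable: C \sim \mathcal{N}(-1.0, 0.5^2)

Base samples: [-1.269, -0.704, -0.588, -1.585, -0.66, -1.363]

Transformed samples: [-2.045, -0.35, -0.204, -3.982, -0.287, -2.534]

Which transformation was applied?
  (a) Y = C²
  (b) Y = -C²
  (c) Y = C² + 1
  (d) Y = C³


Checking option (d) Y = C³:
  C = -1.269 -> Y = -2.045 ✓
  C = -0.704 -> Y = -0.35 ✓
  C = -0.588 -> Y = -0.204 ✓
All samples match this transformation.

(d) C³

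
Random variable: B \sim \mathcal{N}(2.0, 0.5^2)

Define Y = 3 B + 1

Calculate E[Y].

For Y = 3B + 1:
E[Y] = 3 * E[B] + 1
E[B] = 2.0 = 2
E[Y] = 3 * 2 + 1 = 7

7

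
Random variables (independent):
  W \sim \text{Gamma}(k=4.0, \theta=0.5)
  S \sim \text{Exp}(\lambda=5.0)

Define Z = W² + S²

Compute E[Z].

E[Z] = E[W²] + E[S²]
E[W²] = Var(W) + E[W]² = 1 + 4 = 5
E[S²] = Var(S) + E[S]² = 0.04 + 0.04 = 0.08
E[Z] = 5 + 0.08 = 5.08

5.08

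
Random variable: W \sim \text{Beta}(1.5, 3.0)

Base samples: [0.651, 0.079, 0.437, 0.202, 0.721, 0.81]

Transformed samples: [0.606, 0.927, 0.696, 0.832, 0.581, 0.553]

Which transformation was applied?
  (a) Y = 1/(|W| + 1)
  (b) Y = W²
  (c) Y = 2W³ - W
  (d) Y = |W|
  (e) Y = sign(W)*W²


Checking option (a) Y = 1/(|W| + 1):
  W = 0.651 -> Y = 0.606 ✓
  W = 0.079 -> Y = 0.927 ✓
  W = 0.437 -> Y = 0.696 ✓
All samples match this transformation.

(a) 1/(|W| + 1)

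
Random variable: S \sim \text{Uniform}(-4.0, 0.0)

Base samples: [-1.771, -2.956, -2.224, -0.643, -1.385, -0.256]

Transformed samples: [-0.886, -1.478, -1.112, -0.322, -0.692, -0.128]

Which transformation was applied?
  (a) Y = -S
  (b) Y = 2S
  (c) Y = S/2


Checking option (c) Y = S/2:
  S = -1.771 -> Y = -0.886 ✓
  S = -2.956 -> Y = -1.478 ✓
  S = -2.224 -> Y = -1.112 ✓
All samples match this transformation.

(c) S/2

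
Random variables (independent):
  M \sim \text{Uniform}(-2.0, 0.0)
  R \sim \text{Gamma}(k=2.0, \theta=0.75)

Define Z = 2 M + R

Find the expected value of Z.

E[Z] = 2*E[M] + 1*E[R]
E[M] = -1
E[R] = 1.5
E[Z] = 2*(-1) + 1*1.5 = -0.5

-0.5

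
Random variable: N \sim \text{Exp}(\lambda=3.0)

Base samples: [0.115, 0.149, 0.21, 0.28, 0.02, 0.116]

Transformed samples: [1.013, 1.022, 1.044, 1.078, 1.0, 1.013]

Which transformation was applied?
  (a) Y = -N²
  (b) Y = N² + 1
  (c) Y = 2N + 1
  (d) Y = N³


Checking option (b) Y = N² + 1:
  N = 0.115 -> Y = 1.013 ✓
  N = 0.149 -> Y = 1.022 ✓
  N = 0.21 -> Y = 1.044 ✓
All samples match this transformation.

(b) N² + 1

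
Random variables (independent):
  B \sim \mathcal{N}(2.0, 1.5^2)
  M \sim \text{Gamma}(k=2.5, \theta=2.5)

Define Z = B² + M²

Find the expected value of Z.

E[Z] = E[B²] + E[M²]
E[B²] = Var(B) + E[B]² = 2.25 + 4 = 6.25
E[M²] = Var(M) + E[M]² = 15.625 + 39.0625 = 54.6875
E[Z] = 6.25 + 54.6875 = 60.9375

60.9375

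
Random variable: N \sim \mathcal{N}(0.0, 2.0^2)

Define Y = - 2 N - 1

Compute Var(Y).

For Y = aN + b: Var(Y) = a² * Var(N)
Var(N) = 2.0^2 = 4
Var(Y) = (-2)² * 4 = 4 * 4 = 16

16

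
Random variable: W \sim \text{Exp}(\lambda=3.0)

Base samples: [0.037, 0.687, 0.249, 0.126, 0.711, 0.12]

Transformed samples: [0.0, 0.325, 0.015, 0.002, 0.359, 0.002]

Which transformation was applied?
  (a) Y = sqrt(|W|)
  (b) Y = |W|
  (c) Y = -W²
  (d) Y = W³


Checking option (d) Y = W³:
  W = 0.037 -> Y = 0.0 ✓
  W = 0.687 -> Y = 0.325 ✓
  W = 0.249 -> Y = 0.015 ✓
All samples match this transformation.

(d) W³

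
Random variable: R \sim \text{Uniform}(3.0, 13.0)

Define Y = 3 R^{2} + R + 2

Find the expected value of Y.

E[Y] = 3*E[R²] + 1*E[R] + 2
E[R] = 8
E[R²] = Var(R) + (E[R])² = 8.3333333 + 64 = 72.333333
E[Y] = 3*72.333333 + 1*8 + 2 = 227

227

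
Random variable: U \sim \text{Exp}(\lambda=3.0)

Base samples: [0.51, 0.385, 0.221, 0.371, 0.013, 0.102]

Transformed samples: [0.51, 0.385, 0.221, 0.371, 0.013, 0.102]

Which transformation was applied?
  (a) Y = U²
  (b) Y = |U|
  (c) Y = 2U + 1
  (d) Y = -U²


Checking option (b) Y = |U|:
  U = 0.51 -> Y = 0.51 ✓
  U = 0.385 -> Y = 0.385 ✓
  U = 0.221 -> Y = 0.221 ✓
All samples match this transformation.

(b) |U|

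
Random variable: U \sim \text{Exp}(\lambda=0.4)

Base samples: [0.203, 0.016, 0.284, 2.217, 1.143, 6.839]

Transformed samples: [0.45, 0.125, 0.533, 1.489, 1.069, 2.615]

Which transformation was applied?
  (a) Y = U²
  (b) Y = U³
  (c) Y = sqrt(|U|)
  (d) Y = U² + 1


Checking option (c) Y = sqrt(|U|):
  U = 0.203 -> Y = 0.45 ✓
  U = 0.016 -> Y = 0.125 ✓
  U = 0.284 -> Y = 0.533 ✓
All samples match this transformation.

(c) sqrt(|U|)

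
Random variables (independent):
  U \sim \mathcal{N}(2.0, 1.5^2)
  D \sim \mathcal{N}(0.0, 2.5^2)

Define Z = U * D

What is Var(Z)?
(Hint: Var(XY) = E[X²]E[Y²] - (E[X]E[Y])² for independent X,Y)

Var(XY) = E[X²]E[Y²] - (E[X]E[Y])²
E[U] = 2, Var(U) = 2.25
E[D] = 0, Var(D) = 6.25
E[U²] = 2.25 + 2² = 6.25
E[D²] = 6.25 + 0² = 6.25
Var(Z) = 6.25*6.25 - (2*0)²
= 39.0625 - 0 = 39.0625

39.0625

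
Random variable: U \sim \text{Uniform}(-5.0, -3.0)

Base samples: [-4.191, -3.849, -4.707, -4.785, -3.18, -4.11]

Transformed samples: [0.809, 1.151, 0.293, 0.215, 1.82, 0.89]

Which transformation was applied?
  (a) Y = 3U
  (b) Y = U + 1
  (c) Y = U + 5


Checking option (c) Y = U + 5:
  U = -4.191 -> Y = 0.809 ✓
  U = -3.849 -> Y = 1.151 ✓
  U = -4.707 -> Y = 0.293 ✓
All samples match this transformation.

(c) U + 5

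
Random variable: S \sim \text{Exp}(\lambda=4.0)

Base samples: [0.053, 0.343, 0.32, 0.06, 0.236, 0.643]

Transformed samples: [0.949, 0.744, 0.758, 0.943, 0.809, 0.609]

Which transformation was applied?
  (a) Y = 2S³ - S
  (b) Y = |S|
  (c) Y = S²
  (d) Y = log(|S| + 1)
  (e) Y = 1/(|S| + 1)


Checking option (e) Y = 1/(|S| + 1):
  S = 0.053 -> Y = 0.949 ✓
  S = 0.343 -> Y = 0.744 ✓
  S = 0.32 -> Y = 0.758 ✓
All samples match this transformation.

(e) 1/(|S| + 1)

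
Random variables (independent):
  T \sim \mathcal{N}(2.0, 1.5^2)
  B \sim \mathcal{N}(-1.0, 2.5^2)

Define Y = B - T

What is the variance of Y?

For independent RVs: Var(aX + bY) = a²Var(X) + b²Var(Y)
Var(T) = 2.25
Var(B) = 6.25
Var(Y) = (-1)²*2.25 + 1²*6.25
= 1*2.25 + 1*6.25 = 8.5

8.5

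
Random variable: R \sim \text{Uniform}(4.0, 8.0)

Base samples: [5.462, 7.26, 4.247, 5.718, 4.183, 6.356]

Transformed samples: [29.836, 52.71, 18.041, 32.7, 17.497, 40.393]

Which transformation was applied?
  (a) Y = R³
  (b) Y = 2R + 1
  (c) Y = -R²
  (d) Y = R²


Checking option (d) Y = R²:
  R = 5.462 -> Y = 29.836 ✓
  R = 7.26 -> Y = 52.71 ✓
  R = 4.247 -> Y = 18.041 ✓
All samples match this transformation.

(d) R²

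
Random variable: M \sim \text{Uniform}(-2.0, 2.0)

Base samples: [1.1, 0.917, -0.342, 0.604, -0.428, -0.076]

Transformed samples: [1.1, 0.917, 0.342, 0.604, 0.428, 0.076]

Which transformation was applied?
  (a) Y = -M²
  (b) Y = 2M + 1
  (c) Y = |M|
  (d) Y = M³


Checking option (c) Y = |M|:
  M = 1.1 -> Y = 1.1 ✓
  M = 0.917 -> Y = 0.917 ✓
  M = -0.342 -> Y = 0.342 ✓
All samples match this transformation.

(c) |M|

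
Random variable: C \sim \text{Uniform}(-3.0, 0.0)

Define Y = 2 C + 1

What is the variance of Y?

For Y = aC + b: Var(Y) = a² * Var(C)
Var(C) = (0 + 3)^2/12 = 0.75
Var(Y) = 2² * 0.75 = 4 * 0.75 = 3

3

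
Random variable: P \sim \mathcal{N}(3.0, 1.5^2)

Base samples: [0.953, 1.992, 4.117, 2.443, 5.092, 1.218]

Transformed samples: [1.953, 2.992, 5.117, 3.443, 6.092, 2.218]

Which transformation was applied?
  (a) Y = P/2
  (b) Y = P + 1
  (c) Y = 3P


Checking option (b) Y = P + 1:
  P = 0.953 -> Y = 1.953 ✓
  P = 1.992 -> Y = 2.992 ✓
  P = 4.117 -> Y = 5.117 ✓
All samples match this transformation.

(b) P + 1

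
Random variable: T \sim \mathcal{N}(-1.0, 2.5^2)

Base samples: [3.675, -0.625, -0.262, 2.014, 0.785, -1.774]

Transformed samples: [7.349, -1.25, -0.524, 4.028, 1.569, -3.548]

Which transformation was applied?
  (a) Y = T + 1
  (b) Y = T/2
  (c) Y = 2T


Checking option (c) Y = 2T:
  T = 3.675 -> Y = 7.349 ✓
  T = -0.625 -> Y = -1.25 ✓
  T = -0.262 -> Y = -0.524 ✓
All samples match this transformation.

(c) 2T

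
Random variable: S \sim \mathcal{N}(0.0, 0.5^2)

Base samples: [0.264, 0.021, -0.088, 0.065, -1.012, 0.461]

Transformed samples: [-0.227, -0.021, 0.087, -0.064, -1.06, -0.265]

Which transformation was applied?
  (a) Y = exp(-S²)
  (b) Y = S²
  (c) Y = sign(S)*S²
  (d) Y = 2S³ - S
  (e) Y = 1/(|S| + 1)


Checking option (d) Y = 2S³ - S:
  S = 0.264 -> Y = -0.227 ✓
  S = 0.021 -> Y = -0.021 ✓
  S = -0.088 -> Y = 0.087 ✓
All samples match this transformation.

(d) 2S³ - S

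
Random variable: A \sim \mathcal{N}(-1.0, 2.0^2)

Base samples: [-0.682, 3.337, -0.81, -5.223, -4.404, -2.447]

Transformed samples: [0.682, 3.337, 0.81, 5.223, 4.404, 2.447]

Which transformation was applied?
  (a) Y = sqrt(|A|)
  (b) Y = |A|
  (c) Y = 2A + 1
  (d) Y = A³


Checking option (b) Y = |A|:
  A = -0.682 -> Y = 0.682 ✓
  A = 3.337 -> Y = 3.337 ✓
  A = -0.81 -> Y = 0.81 ✓
All samples match this transformation.

(b) |A|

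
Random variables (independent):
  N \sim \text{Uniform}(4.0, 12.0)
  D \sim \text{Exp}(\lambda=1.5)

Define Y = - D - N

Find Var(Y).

For independent RVs: Var(aX + bY) = a²Var(X) + b²Var(Y)
Var(N) = 5.3333333
Var(D) = 0.44444444
Var(Y) = (-1)²*5.3333333 + (-1)²*0.44444444
= 1*5.3333333 + 1*0.44444444 = 5.7777778

5.7777778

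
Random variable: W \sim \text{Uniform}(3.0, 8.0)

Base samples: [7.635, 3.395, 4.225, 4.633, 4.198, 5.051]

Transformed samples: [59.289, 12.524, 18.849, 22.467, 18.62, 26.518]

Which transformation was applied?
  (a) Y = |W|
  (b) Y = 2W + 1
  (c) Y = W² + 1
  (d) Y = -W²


Checking option (c) Y = W² + 1:
  W = 7.635 -> Y = 59.289 ✓
  W = 3.395 -> Y = 12.524 ✓
  W = 4.225 -> Y = 18.849 ✓
All samples match this transformation.

(c) W² + 1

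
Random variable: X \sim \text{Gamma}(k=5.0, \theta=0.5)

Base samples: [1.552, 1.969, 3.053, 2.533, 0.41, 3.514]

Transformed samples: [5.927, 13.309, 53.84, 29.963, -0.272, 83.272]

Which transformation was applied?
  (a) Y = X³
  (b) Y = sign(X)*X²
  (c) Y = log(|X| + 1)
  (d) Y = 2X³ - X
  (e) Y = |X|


Checking option (d) Y = 2X³ - X:
  X = 1.552 -> Y = 5.927 ✓
  X = 1.969 -> Y = 13.309 ✓
  X = 3.053 -> Y = 53.84 ✓
All samples match this transformation.

(d) 2X³ - X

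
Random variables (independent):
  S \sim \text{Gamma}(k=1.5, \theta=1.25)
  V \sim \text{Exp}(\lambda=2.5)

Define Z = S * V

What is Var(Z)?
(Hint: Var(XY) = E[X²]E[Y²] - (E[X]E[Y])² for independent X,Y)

Var(XY) = E[X²]E[Y²] - (E[X]E[Y])²
E[S] = 1.875, Var(S) = 2.34375
E[V] = 0.4, Var(V) = 0.16
E[S²] = 2.34375 + 1.875² = 5.859375
E[V²] = 0.16 + 0.4² = 0.32
Var(Z) = 5.859375*0.32 - (1.875*0.4)²
= 1.875 - 0.5625 = 1.3125

1.3125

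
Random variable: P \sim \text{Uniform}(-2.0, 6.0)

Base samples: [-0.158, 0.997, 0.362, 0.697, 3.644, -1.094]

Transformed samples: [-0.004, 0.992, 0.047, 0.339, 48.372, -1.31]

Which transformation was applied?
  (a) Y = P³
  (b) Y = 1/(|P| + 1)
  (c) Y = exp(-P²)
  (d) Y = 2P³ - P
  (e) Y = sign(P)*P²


Checking option (a) Y = P³:
  P = -0.158 -> Y = -0.004 ✓
  P = 0.997 -> Y = 0.992 ✓
  P = 0.362 -> Y = 0.047 ✓
All samples match this transformation.

(a) P³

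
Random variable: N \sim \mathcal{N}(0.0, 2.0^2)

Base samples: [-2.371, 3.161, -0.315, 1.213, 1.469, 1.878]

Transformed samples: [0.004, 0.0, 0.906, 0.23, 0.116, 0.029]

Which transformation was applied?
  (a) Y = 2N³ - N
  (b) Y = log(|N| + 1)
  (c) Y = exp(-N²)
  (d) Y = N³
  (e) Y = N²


Checking option (c) Y = exp(-N²):
  N = -2.371 -> Y = 0.004 ✓
  N = 3.161 -> Y = 0.0 ✓
  N = -0.315 -> Y = 0.906 ✓
All samples match this transformation.

(c) exp(-N²)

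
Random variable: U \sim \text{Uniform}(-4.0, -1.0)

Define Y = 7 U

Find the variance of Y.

For Y = aU + b: Var(Y) = a² * Var(U)
Var(U) = (-1 + 4)^2/12 = 0.75
Var(Y) = 7² * 0.75 = 49 * 0.75 = 36.75

36.75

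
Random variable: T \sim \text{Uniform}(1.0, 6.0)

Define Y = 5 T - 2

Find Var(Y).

For Y = aT + b: Var(Y) = a² * Var(T)
Var(T) = (6 - 1)^2/12 = 2.0833333
Var(Y) = 5² * 2.0833333 = 25 * 2.0833333 = 52.083333

52.083333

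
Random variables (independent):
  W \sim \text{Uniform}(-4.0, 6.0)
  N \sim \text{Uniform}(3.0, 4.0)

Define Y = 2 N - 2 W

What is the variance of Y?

For independent RVs: Var(aX + bY) = a²Var(X) + b²Var(Y)
Var(W) = 8.3333333
Var(N) = 0.083333333
Var(Y) = (-2)²*8.3333333 + 2²*0.083333333
= 4*8.3333333 + 4*0.083333333 = 33.666667

33.666667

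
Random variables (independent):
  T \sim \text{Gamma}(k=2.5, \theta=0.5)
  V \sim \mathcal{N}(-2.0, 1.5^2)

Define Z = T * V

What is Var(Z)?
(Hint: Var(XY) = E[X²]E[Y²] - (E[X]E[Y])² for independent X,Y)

Var(XY) = E[X²]E[Y²] - (E[X]E[Y])²
E[T] = 1.25, Var(T) = 0.625
E[V] = -2, Var(V) = 2.25
E[T²] = 0.625 + 1.25² = 2.1875
E[V²] = 2.25 + (-2)² = 6.25
Var(Z) = 2.1875*6.25 - (1.25*(-2))²
= 13.671875 - 6.25 = 7.421875

7.421875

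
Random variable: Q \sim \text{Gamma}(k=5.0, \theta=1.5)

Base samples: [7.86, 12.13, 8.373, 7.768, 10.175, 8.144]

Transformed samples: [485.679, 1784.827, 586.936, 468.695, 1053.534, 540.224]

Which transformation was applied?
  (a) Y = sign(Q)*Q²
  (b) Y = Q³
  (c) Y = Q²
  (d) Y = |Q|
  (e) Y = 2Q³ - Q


Checking option (b) Y = Q³:
  Q = 7.86 -> Y = 485.679 ✓
  Q = 12.13 -> Y = 1784.827 ✓
  Q = 8.373 -> Y = 586.936 ✓
All samples match this transformation.

(b) Q³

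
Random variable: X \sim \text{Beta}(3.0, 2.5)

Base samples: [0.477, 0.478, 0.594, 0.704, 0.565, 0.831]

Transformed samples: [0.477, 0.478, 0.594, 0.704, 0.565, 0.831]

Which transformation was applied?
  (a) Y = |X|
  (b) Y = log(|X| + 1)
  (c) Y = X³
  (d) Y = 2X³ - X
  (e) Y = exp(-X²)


Checking option (a) Y = |X|:
  X = 0.477 -> Y = 0.477 ✓
  X = 0.478 -> Y = 0.478 ✓
  X = 0.594 -> Y = 0.594 ✓
All samples match this transformation.

(a) |X|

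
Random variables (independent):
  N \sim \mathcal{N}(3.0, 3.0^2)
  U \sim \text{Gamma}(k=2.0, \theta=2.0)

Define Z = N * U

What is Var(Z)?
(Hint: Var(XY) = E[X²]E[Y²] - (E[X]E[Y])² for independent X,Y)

Var(XY) = E[X²]E[Y²] - (E[X]E[Y])²
E[N] = 3, Var(N) = 9
E[U] = 4, Var(U) = 8
E[N²] = 9 + 3² = 18
E[U²] = 8 + 4² = 24
Var(Z) = 18*24 - (3*4)²
= 432 - 144 = 288

288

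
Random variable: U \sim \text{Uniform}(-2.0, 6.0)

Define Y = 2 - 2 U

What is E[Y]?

For Y = -2U + 2:
E[Y] = -2 * E[U] + 2
E[U] = (-2 + 6)/2 = 2
E[Y] = -2 * 2 + 2 = -2

-2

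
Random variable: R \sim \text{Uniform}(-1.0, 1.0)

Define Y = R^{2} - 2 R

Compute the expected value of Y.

E[Y] = 1*E[R²] - 2*E[R]
E[R] = 0
E[R²] = Var(R) + (E[R])² = 0.33333333 + 0 = 0.33333333
E[Y] = 1*0.33333333 - 2*0 = 0.33333333

0.33333333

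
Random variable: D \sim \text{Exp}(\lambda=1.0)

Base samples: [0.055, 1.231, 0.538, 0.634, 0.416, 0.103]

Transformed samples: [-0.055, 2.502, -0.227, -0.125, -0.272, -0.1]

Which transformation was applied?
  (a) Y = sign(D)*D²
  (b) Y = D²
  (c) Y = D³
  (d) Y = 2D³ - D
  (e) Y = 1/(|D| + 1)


Checking option (d) Y = 2D³ - D:
  D = 0.055 -> Y = -0.055 ✓
  D = 1.231 -> Y = 2.502 ✓
  D = 0.538 -> Y = -0.227 ✓
All samples match this transformation.

(d) 2D³ - D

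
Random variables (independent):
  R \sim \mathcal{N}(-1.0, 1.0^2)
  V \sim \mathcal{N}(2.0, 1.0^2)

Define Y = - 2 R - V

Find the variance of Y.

For independent RVs: Var(aX + bY) = a²Var(X) + b²Var(Y)
Var(R) = 1
Var(V) = 1
Var(Y) = (-2)²*1 + (-1)²*1
= 4*1 + 1*1 = 5

5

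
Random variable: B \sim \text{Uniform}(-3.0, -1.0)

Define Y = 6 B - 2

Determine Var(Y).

For Y = aB + b: Var(Y) = a² * Var(B)
Var(B) = (-1 + 3)^2/12 = 0.33333333
Var(Y) = 6² * 0.33333333 = 36 * 0.33333333 = 12

12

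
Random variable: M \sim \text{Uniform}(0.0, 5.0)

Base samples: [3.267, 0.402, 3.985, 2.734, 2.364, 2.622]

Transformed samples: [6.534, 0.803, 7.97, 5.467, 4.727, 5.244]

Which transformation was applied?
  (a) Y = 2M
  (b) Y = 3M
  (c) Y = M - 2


Checking option (a) Y = 2M:
  M = 3.267 -> Y = 6.534 ✓
  M = 0.402 -> Y = 0.803 ✓
  M = 3.985 -> Y = 7.97 ✓
All samples match this transformation.

(a) 2M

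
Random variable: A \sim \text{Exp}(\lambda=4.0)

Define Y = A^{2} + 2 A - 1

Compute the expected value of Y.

E[Y] = 1*E[A²] + 2*E[A] - 1
E[A] = 0.25
E[A²] = Var(A) + (E[A])² = 0.0625 + 0.0625 = 0.125
E[Y] = 1*0.125 + 2*0.25 - 1 = -0.375

-0.375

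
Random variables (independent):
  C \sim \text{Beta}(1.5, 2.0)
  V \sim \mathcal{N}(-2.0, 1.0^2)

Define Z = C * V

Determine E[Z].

For independent RVs: E[XY] = E[X]*E[Y]
E[C] = 0.42857143
E[V] = -2
E[Z] = 0.42857143 * (-2) = -0.85714286

-0.85714286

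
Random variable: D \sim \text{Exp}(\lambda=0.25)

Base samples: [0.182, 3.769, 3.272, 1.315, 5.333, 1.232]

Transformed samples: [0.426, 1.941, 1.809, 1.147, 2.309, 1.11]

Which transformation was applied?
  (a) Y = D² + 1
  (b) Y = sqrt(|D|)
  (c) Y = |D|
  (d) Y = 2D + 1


Checking option (b) Y = sqrt(|D|):
  D = 0.182 -> Y = 0.426 ✓
  D = 3.769 -> Y = 1.941 ✓
  D = 3.272 -> Y = 1.809 ✓
All samples match this transformation.

(b) sqrt(|D|)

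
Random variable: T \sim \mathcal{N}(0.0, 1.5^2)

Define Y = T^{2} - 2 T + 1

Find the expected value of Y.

E[Y] = 1*E[T²] - 2*E[T] + 1
E[T] = 0
E[T²] = Var(T) + (E[T])² = 2.25 + 0 = 2.25
E[Y] = 1*2.25 - 2*0 + 1 = 3.25

3.25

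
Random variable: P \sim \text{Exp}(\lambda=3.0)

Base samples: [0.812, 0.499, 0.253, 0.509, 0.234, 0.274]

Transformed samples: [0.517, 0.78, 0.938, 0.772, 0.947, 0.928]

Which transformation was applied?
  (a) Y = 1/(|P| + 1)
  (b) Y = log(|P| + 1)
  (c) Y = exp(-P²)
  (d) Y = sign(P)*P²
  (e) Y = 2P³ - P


Checking option (c) Y = exp(-P²):
  P = 0.812 -> Y = 0.517 ✓
  P = 0.499 -> Y = 0.78 ✓
  P = 0.253 -> Y = 0.938 ✓
All samples match this transformation.

(c) exp(-P²)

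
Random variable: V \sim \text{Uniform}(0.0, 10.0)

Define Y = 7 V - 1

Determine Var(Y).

For Y = aV + b: Var(Y) = a² * Var(V)
Var(V) = (10 - 0)^2/12 = 8.3333333
Var(Y) = 7² * 8.3333333 = 49 * 8.3333333 = 408.33333

408.33333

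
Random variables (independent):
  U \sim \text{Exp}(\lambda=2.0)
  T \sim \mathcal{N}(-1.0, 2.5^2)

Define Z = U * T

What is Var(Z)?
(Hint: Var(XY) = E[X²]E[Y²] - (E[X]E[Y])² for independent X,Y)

Var(XY) = E[X²]E[Y²] - (E[X]E[Y])²
E[U] = 0.5, Var(U) = 0.25
E[T] = -1, Var(T) = 6.25
E[U²] = 0.25 + 0.5² = 0.5
E[T²] = 6.25 + (-1)² = 7.25
Var(Z) = 0.5*7.25 - (0.5*(-1))²
= 3.625 - 0.25 = 3.375

3.375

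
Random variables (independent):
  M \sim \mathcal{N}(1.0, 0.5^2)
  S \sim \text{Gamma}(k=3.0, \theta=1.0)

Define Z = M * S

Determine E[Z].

For independent RVs: E[XY] = E[X]*E[Y]
E[M] = 1
E[S] = 3
E[Z] = 1 * 3 = 3

3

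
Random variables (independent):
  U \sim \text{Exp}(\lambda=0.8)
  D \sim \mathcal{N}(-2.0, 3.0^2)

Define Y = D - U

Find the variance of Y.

For independent RVs: Var(aX + bY) = a²Var(X) + b²Var(Y)
Var(U) = 1.5625
Var(D) = 9
Var(Y) = (-1)²*1.5625 + 1²*9
= 1*1.5625 + 1*9 = 10.5625

10.5625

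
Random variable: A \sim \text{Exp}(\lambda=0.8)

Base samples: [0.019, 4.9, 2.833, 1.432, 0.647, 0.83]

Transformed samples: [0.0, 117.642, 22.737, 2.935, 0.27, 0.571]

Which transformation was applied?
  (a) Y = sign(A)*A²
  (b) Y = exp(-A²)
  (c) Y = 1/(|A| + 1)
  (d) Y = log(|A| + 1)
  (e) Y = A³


Checking option (e) Y = A³:
  A = 0.019 -> Y = 0.0 ✓
  A = 4.9 -> Y = 117.642 ✓
  A = 2.833 -> Y = 22.737 ✓
All samples match this transformation.

(e) A³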